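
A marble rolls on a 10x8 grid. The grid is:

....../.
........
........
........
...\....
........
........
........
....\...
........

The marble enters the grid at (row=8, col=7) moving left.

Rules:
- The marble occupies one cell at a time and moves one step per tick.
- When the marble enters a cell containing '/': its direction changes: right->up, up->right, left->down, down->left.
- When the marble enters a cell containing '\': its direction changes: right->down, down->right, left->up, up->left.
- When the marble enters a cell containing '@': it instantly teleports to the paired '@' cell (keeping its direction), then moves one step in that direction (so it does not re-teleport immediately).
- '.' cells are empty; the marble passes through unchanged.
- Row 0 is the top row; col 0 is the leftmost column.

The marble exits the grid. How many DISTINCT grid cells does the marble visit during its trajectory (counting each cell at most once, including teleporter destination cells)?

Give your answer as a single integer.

Answer: 12

Derivation:
Step 1: enter (8,7), '.' pass, move left to (8,6)
Step 2: enter (8,6), '.' pass, move left to (8,5)
Step 3: enter (8,5), '.' pass, move left to (8,4)
Step 4: enter (8,4), '\' deflects left->up, move up to (7,4)
Step 5: enter (7,4), '.' pass, move up to (6,4)
Step 6: enter (6,4), '.' pass, move up to (5,4)
Step 7: enter (5,4), '.' pass, move up to (4,4)
Step 8: enter (4,4), '.' pass, move up to (3,4)
Step 9: enter (3,4), '.' pass, move up to (2,4)
Step 10: enter (2,4), '.' pass, move up to (1,4)
Step 11: enter (1,4), '.' pass, move up to (0,4)
Step 12: enter (0,4), '.' pass, move up to (-1,4)
Step 13: at (-1,4) — EXIT via top edge, pos 4
Distinct cells visited: 12 (path length 12)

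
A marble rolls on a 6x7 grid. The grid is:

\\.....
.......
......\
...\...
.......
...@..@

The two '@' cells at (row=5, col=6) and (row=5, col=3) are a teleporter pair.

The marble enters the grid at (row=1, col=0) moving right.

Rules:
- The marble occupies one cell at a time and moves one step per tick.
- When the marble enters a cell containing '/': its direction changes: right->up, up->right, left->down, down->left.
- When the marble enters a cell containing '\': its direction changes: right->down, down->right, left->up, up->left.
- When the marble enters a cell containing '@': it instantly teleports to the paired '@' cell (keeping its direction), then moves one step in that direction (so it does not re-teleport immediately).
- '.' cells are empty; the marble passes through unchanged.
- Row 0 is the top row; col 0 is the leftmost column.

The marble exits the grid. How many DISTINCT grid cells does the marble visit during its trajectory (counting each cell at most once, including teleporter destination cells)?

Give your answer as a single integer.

Answer: 7

Derivation:
Step 1: enter (1,0), '.' pass, move right to (1,1)
Step 2: enter (1,1), '.' pass, move right to (1,2)
Step 3: enter (1,2), '.' pass, move right to (1,3)
Step 4: enter (1,3), '.' pass, move right to (1,4)
Step 5: enter (1,4), '.' pass, move right to (1,5)
Step 6: enter (1,5), '.' pass, move right to (1,6)
Step 7: enter (1,6), '.' pass, move right to (1,7)
Step 8: at (1,7) — EXIT via right edge, pos 1
Distinct cells visited: 7 (path length 7)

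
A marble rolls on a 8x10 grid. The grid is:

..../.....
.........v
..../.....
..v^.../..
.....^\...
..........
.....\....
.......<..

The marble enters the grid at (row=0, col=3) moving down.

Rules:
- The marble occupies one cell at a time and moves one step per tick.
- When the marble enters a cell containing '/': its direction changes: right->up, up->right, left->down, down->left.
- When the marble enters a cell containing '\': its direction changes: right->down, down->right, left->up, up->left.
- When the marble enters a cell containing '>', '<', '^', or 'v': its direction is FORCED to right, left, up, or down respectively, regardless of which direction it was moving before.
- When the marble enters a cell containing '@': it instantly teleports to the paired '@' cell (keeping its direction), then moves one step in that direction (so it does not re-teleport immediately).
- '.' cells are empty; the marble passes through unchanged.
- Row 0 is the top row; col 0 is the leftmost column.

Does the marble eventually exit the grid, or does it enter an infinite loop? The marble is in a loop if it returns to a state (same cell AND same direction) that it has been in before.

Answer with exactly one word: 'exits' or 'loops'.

Step 1: enter (0,3), '.' pass, move down to (1,3)
Step 2: enter (1,3), '.' pass, move down to (2,3)
Step 3: enter (2,3), '.' pass, move down to (3,3)
Step 4: enter (3,3), '^' forces down->up, move up to (2,3)
Step 5: enter (2,3), '.' pass, move up to (1,3)
Step 6: enter (1,3), '.' pass, move up to (0,3)
Step 7: enter (0,3), '.' pass, move up to (-1,3)
Step 8: at (-1,3) — EXIT via top edge, pos 3

Answer: exits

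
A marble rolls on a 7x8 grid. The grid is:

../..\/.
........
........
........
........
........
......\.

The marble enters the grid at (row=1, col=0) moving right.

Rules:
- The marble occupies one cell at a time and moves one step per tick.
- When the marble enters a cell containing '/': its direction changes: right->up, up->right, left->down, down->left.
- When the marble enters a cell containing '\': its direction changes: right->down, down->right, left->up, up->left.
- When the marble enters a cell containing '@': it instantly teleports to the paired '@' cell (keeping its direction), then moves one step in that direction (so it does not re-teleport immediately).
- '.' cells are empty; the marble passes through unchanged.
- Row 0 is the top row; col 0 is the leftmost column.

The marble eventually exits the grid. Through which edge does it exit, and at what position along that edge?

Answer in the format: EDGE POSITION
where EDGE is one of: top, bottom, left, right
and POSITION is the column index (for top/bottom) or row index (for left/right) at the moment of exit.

Answer: right 1

Derivation:
Step 1: enter (1,0), '.' pass, move right to (1,1)
Step 2: enter (1,1), '.' pass, move right to (1,2)
Step 3: enter (1,2), '.' pass, move right to (1,3)
Step 4: enter (1,3), '.' pass, move right to (1,4)
Step 5: enter (1,4), '.' pass, move right to (1,5)
Step 6: enter (1,5), '.' pass, move right to (1,6)
Step 7: enter (1,6), '.' pass, move right to (1,7)
Step 8: enter (1,7), '.' pass, move right to (1,8)
Step 9: at (1,8) — EXIT via right edge, pos 1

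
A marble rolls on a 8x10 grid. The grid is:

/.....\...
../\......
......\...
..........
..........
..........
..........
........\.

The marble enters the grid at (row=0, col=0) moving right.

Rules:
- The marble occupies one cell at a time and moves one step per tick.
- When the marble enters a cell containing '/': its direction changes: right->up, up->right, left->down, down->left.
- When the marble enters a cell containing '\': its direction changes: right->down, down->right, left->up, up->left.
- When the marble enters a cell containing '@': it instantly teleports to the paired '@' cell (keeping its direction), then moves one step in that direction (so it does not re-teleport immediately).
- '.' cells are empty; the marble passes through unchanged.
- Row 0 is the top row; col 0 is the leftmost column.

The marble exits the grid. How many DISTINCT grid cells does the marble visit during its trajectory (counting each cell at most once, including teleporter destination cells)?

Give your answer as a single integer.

Step 1: enter (0,0), '/' deflects right->up, move up to (-1,0)
Step 2: at (-1,0) — EXIT via top edge, pos 0
Distinct cells visited: 1 (path length 1)

Answer: 1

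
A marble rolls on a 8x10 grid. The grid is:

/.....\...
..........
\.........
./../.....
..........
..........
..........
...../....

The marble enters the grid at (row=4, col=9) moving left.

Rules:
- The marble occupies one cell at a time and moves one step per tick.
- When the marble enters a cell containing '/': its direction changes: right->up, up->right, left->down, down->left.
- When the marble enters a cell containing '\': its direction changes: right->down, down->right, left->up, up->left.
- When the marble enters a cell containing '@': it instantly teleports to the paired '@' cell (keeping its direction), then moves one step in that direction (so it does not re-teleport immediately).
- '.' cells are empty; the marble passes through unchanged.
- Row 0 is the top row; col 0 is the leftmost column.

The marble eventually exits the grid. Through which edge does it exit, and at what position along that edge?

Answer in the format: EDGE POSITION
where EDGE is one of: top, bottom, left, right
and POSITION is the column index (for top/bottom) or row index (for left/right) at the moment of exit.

Step 1: enter (4,9), '.' pass, move left to (4,8)
Step 2: enter (4,8), '.' pass, move left to (4,7)
Step 3: enter (4,7), '.' pass, move left to (4,6)
Step 4: enter (4,6), '.' pass, move left to (4,5)
Step 5: enter (4,5), '.' pass, move left to (4,4)
Step 6: enter (4,4), '.' pass, move left to (4,3)
Step 7: enter (4,3), '.' pass, move left to (4,2)
Step 8: enter (4,2), '.' pass, move left to (4,1)
Step 9: enter (4,1), '.' pass, move left to (4,0)
Step 10: enter (4,0), '.' pass, move left to (4,-1)
Step 11: at (4,-1) — EXIT via left edge, pos 4

Answer: left 4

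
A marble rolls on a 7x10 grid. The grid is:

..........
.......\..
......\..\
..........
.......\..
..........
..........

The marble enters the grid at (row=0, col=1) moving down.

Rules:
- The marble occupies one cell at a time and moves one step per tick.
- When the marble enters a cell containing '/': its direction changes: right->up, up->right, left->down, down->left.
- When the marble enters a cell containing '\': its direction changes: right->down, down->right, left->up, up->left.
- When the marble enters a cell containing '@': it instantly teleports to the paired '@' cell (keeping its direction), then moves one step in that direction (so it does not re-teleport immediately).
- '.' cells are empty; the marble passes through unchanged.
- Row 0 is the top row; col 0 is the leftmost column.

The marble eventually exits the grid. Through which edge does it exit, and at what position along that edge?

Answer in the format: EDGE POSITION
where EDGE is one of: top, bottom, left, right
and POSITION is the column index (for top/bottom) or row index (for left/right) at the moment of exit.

Answer: bottom 1

Derivation:
Step 1: enter (0,1), '.' pass, move down to (1,1)
Step 2: enter (1,1), '.' pass, move down to (2,1)
Step 3: enter (2,1), '.' pass, move down to (3,1)
Step 4: enter (3,1), '.' pass, move down to (4,1)
Step 5: enter (4,1), '.' pass, move down to (5,1)
Step 6: enter (5,1), '.' pass, move down to (6,1)
Step 7: enter (6,1), '.' pass, move down to (7,1)
Step 8: at (7,1) — EXIT via bottom edge, pos 1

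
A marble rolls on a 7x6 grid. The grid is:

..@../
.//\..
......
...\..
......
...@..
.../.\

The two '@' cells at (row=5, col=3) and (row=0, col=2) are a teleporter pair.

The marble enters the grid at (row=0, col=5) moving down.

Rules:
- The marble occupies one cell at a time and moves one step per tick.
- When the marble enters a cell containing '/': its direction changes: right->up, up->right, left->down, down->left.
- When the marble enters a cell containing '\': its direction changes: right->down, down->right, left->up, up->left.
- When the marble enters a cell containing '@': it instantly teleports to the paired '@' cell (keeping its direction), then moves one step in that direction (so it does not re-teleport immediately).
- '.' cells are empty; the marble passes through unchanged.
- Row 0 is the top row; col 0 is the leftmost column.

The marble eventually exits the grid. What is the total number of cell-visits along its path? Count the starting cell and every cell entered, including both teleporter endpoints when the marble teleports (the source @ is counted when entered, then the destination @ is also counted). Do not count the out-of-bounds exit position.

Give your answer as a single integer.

Step 1: enter (0,5), '/' deflects down->left, move left to (0,4)
Step 2: enter (0,4), '.' pass, move left to (0,3)
Step 3: enter (0,3), '.' pass, move left to (0,2)
Step 4: enter (0,2), '@' teleport (0,2)->(5,3), also enter (5,3), move left to (5,2)
Step 5: enter (5,2), '.' pass, move left to (5,1)
Step 6: enter (5,1), '.' pass, move left to (5,0)
Step 7: enter (5,0), '.' pass, move left to (5,-1)
Step 8: at (5,-1) — EXIT via left edge, pos 5
Path length (cell visits): 8

Answer: 8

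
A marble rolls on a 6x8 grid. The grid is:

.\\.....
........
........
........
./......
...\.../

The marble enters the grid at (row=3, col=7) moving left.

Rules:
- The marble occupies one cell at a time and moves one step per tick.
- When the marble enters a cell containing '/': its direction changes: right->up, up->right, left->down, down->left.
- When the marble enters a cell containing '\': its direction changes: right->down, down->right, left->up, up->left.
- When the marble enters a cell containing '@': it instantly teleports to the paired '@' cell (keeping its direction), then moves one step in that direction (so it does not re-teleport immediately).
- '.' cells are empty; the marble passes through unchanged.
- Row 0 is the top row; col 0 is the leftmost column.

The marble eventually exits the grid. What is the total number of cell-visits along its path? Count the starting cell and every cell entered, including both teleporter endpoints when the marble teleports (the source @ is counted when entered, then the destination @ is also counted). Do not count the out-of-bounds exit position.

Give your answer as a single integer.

Step 1: enter (3,7), '.' pass, move left to (3,6)
Step 2: enter (3,6), '.' pass, move left to (3,5)
Step 3: enter (3,5), '.' pass, move left to (3,4)
Step 4: enter (3,4), '.' pass, move left to (3,3)
Step 5: enter (3,3), '.' pass, move left to (3,2)
Step 6: enter (3,2), '.' pass, move left to (3,1)
Step 7: enter (3,1), '.' pass, move left to (3,0)
Step 8: enter (3,0), '.' pass, move left to (3,-1)
Step 9: at (3,-1) — EXIT via left edge, pos 3
Path length (cell visits): 8

Answer: 8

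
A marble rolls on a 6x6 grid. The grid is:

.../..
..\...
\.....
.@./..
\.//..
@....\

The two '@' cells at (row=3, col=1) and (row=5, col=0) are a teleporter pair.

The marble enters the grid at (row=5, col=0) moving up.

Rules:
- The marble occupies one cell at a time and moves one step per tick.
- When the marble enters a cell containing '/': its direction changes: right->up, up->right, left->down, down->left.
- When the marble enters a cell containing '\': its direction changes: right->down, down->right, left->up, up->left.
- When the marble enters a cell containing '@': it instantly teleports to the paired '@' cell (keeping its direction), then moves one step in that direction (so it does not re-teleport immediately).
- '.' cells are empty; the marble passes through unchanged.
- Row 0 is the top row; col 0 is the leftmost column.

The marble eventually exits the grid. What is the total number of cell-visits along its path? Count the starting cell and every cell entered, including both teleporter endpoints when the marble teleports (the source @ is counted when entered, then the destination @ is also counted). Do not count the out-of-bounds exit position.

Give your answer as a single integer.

Answer: 5

Derivation:
Step 1: enter (5,0), '@' teleport (5,0)->(3,1), also enter (3,1), move up to (2,1)
Step 2: enter (2,1), '.' pass, move up to (1,1)
Step 3: enter (1,1), '.' pass, move up to (0,1)
Step 4: enter (0,1), '.' pass, move up to (-1,1)
Step 5: at (-1,1) — EXIT via top edge, pos 1
Path length (cell visits): 5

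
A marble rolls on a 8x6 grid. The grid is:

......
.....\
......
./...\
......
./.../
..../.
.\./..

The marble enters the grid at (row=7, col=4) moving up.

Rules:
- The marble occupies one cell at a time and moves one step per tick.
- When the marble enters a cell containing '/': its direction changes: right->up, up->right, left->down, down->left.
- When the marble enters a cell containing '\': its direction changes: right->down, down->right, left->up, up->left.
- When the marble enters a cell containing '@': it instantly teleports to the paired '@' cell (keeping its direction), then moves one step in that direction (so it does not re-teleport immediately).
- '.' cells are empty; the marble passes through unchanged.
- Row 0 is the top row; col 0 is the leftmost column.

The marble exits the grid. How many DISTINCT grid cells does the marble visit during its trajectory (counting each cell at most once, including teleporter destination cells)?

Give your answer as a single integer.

Step 1: enter (7,4), '.' pass, move up to (6,4)
Step 2: enter (6,4), '/' deflects up->right, move right to (6,5)
Step 3: enter (6,5), '.' pass, move right to (6,6)
Step 4: at (6,6) — EXIT via right edge, pos 6
Distinct cells visited: 3 (path length 3)

Answer: 3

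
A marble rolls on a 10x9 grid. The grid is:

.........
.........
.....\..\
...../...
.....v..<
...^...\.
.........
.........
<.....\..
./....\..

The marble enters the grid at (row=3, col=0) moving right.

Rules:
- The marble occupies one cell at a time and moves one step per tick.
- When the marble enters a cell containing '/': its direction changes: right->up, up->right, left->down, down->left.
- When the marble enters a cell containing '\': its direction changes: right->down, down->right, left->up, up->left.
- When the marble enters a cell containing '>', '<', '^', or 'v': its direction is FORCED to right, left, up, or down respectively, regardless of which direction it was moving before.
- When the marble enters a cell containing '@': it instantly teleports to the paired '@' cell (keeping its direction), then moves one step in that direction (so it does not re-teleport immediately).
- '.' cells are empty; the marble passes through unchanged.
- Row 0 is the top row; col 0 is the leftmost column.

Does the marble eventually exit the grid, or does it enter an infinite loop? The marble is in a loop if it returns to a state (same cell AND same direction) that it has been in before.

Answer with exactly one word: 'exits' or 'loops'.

Answer: exits

Derivation:
Step 1: enter (3,0), '.' pass, move right to (3,1)
Step 2: enter (3,1), '.' pass, move right to (3,2)
Step 3: enter (3,2), '.' pass, move right to (3,3)
Step 4: enter (3,3), '.' pass, move right to (3,4)
Step 5: enter (3,4), '.' pass, move right to (3,5)
Step 6: enter (3,5), '/' deflects right->up, move up to (2,5)
Step 7: enter (2,5), '\' deflects up->left, move left to (2,4)
Step 8: enter (2,4), '.' pass, move left to (2,3)
Step 9: enter (2,3), '.' pass, move left to (2,2)
Step 10: enter (2,2), '.' pass, move left to (2,1)
Step 11: enter (2,1), '.' pass, move left to (2,0)
Step 12: enter (2,0), '.' pass, move left to (2,-1)
Step 13: at (2,-1) — EXIT via left edge, pos 2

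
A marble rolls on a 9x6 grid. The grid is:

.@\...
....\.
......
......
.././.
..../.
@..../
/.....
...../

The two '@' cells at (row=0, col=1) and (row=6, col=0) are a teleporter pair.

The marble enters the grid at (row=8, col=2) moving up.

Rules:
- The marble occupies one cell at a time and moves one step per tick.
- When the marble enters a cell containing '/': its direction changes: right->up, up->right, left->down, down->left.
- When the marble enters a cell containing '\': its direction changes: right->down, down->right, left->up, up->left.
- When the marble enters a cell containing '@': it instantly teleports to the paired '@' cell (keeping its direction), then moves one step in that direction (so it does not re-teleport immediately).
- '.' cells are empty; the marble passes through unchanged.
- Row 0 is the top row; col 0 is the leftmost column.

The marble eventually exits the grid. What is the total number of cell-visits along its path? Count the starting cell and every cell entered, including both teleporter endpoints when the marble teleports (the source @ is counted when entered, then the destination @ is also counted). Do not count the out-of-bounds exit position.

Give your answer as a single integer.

Answer: 14

Derivation:
Step 1: enter (8,2), '.' pass, move up to (7,2)
Step 2: enter (7,2), '.' pass, move up to (6,2)
Step 3: enter (6,2), '.' pass, move up to (5,2)
Step 4: enter (5,2), '.' pass, move up to (4,2)
Step 5: enter (4,2), '/' deflects up->right, move right to (4,3)
Step 6: enter (4,3), '.' pass, move right to (4,4)
Step 7: enter (4,4), '/' deflects right->up, move up to (3,4)
Step 8: enter (3,4), '.' pass, move up to (2,4)
Step 9: enter (2,4), '.' pass, move up to (1,4)
Step 10: enter (1,4), '\' deflects up->left, move left to (1,3)
Step 11: enter (1,3), '.' pass, move left to (1,2)
Step 12: enter (1,2), '.' pass, move left to (1,1)
Step 13: enter (1,1), '.' pass, move left to (1,0)
Step 14: enter (1,0), '.' pass, move left to (1,-1)
Step 15: at (1,-1) — EXIT via left edge, pos 1
Path length (cell visits): 14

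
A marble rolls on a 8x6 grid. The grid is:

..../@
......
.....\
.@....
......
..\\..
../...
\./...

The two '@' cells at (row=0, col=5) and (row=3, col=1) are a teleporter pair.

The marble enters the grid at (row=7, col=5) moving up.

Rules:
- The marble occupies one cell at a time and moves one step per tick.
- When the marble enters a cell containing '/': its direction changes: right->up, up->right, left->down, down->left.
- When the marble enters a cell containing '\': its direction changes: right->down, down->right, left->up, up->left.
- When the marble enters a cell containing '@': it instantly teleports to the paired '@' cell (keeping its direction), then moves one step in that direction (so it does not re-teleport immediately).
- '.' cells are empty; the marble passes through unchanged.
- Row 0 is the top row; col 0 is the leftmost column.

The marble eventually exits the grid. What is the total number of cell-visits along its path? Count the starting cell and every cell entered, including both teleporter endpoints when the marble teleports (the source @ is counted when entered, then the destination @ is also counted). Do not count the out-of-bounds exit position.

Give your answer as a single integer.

Step 1: enter (7,5), '.' pass, move up to (6,5)
Step 2: enter (6,5), '.' pass, move up to (5,5)
Step 3: enter (5,5), '.' pass, move up to (4,5)
Step 4: enter (4,5), '.' pass, move up to (3,5)
Step 5: enter (3,5), '.' pass, move up to (2,5)
Step 6: enter (2,5), '\' deflects up->left, move left to (2,4)
Step 7: enter (2,4), '.' pass, move left to (2,3)
Step 8: enter (2,3), '.' pass, move left to (2,2)
Step 9: enter (2,2), '.' pass, move left to (2,1)
Step 10: enter (2,1), '.' pass, move left to (2,0)
Step 11: enter (2,0), '.' pass, move left to (2,-1)
Step 12: at (2,-1) — EXIT via left edge, pos 2
Path length (cell visits): 11

Answer: 11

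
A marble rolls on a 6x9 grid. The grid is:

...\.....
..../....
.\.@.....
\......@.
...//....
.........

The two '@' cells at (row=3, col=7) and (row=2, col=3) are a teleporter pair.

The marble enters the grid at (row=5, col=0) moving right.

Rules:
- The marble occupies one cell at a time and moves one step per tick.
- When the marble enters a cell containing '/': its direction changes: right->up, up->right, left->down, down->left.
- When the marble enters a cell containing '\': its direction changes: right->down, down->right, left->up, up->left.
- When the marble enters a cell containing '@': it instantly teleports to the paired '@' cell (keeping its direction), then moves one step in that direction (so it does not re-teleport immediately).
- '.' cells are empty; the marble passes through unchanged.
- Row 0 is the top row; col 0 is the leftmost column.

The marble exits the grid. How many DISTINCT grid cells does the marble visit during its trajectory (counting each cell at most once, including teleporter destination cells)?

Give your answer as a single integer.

Step 1: enter (5,0), '.' pass, move right to (5,1)
Step 2: enter (5,1), '.' pass, move right to (5,2)
Step 3: enter (5,2), '.' pass, move right to (5,3)
Step 4: enter (5,3), '.' pass, move right to (5,4)
Step 5: enter (5,4), '.' pass, move right to (5,5)
Step 6: enter (5,5), '.' pass, move right to (5,6)
Step 7: enter (5,6), '.' pass, move right to (5,7)
Step 8: enter (5,7), '.' pass, move right to (5,8)
Step 9: enter (5,8), '.' pass, move right to (5,9)
Step 10: at (5,9) — EXIT via right edge, pos 5
Distinct cells visited: 9 (path length 9)

Answer: 9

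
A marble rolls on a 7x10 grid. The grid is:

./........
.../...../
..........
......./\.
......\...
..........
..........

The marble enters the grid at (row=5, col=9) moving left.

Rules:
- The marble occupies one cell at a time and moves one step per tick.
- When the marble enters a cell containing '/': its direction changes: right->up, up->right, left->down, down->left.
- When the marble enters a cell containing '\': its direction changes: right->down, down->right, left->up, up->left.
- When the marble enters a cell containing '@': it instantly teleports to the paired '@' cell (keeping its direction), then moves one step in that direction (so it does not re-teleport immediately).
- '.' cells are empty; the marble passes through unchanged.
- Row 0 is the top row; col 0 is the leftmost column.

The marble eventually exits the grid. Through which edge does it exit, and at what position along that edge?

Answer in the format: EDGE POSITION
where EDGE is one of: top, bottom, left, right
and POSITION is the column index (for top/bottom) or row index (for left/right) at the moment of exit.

Step 1: enter (5,9), '.' pass, move left to (5,8)
Step 2: enter (5,8), '.' pass, move left to (5,7)
Step 3: enter (5,7), '.' pass, move left to (5,6)
Step 4: enter (5,6), '.' pass, move left to (5,5)
Step 5: enter (5,5), '.' pass, move left to (5,4)
Step 6: enter (5,4), '.' pass, move left to (5,3)
Step 7: enter (5,3), '.' pass, move left to (5,2)
Step 8: enter (5,2), '.' pass, move left to (5,1)
Step 9: enter (5,1), '.' pass, move left to (5,0)
Step 10: enter (5,0), '.' pass, move left to (5,-1)
Step 11: at (5,-1) — EXIT via left edge, pos 5

Answer: left 5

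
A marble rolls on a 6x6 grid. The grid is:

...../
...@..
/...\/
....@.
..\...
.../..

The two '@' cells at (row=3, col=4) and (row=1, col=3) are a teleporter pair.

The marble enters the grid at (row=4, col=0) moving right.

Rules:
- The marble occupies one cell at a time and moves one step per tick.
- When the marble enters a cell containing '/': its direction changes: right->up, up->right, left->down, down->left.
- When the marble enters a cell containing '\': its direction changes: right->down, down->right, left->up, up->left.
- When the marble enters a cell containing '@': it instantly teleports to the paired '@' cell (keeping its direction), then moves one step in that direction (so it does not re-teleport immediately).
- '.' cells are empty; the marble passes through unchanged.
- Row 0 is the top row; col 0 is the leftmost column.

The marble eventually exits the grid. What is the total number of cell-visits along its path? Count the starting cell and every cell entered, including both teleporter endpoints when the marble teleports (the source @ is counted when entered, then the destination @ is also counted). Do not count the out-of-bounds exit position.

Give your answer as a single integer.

Step 1: enter (4,0), '.' pass, move right to (4,1)
Step 2: enter (4,1), '.' pass, move right to (4,2)
Step 3: enter (4,2), '\' deflects right->down, move down to (5,2)
Step 4: enter (5,2), '.' pass, move down to (6,2)
Step 5: at (6,2) — EXIT via bottom edge, pos 2
Path length (cell visits): 4

Answer: 4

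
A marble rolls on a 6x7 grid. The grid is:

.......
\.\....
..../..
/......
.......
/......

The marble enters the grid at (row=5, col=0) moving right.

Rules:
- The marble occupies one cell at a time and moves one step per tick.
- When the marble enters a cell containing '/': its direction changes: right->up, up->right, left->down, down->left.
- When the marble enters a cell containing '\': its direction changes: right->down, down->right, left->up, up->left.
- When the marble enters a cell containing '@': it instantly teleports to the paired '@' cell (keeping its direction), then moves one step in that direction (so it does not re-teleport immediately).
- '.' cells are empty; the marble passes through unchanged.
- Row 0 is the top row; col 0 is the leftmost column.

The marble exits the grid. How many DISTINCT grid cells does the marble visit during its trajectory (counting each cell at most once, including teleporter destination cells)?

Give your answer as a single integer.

Step 1: enter (5,0), '/' deflects right->up, move up to (4,0)
Step 2: enter (4,0), '.' pass, move up to (3,0)
Step 3: enter (3,0), '/' deflects up->right, move right to (3,1)
Step 4: enter (3,1), '.' pass, move right to (3,2)
Step 5: enter (3,2), '.' pass, move right to (3,3)
Step 6: enter (3,3), '.' pass, move right to (3,4)
Step 7: enter (3,4), '.' pass, move right to (3,5)
Step 8: enter (3,5), '.' pass, move right to (3,6)
Step 9: enter (3,6), '.' pass, move right to (3,7)
Step 10: at (3,7) — EXIT via right edge, pos 3
Distinct cells visited: 9 (path length 9)

Answer: 9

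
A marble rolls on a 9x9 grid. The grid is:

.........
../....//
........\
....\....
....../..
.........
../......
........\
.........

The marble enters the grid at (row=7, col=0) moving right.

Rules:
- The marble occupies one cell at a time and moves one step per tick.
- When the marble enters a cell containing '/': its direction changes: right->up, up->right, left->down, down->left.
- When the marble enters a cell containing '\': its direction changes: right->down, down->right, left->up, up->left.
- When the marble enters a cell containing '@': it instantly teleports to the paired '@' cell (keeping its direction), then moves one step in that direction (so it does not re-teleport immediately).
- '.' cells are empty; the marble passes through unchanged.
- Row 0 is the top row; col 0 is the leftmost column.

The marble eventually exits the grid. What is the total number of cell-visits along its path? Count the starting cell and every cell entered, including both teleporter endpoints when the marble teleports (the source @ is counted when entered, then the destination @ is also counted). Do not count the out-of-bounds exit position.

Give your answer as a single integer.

Answer: 10

Derivation:
Step 1: enter (7,0), '.' pass, move right to (7,1)
Step 2: enter (7,1), '.' pass, move right to (7,2)
Step 3: enter (7,2), '.' pass, move right to (7,3)
Step 4: enter (7,3), '.' pass, move right to (7,4)
Step 5: enter (7,4), '.' pass, move right to (7,5)
Step 6: enter (7,5), '.' pass, move right to (7,6)
Step 7: enter (7,6), '.' pass, move right to (7,7)
Step 8: enter (7,7), '.' pass, move right to (7,8)
Step 9: enter (7,8), '\' deflects right->down, move down to (8,8)
Step 10: enter (8,8), '.' pass, move down to (9,8)
Step 11: at (9,8) — EXIT via bottom edge, pos 8
Path length (cell visits): 10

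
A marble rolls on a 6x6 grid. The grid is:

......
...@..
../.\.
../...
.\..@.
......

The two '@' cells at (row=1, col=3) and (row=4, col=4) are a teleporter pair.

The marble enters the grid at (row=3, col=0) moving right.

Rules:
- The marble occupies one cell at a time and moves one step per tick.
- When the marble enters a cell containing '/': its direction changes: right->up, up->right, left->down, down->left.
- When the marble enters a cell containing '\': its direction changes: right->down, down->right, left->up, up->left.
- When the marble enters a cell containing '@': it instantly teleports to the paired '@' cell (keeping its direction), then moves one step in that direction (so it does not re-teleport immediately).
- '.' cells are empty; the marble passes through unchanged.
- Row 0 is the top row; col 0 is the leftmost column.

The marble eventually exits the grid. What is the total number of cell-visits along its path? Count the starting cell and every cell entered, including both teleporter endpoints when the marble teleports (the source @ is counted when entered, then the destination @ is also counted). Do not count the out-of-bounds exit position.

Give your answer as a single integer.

Answer: 13

Derivation:
Step 1: enter (3,0), '.' pass, move right to (3,1)
Step 2: enter (3,1), '.' pass, move right to (3,2)
Step 3: enter (3,2), '/' deflects right->up, move up to (2,2)
Step 4: enter (2,2), '/' deflects up->right, move right to (2,3)
Step 5: enter (2,3), '.' pass, move right to (2,4)
Step 6: enter (2,4), '\' deflects right->down, move down to (3,4)
Step 7: enter (3,4), '.' pass, move down to (4,4)
Step 8: enter (4,4), '@' teleport (4,4)->(1,3), also enter (1,3), move down to (2,3)
Step 9: enter (2,3), '.' pass, move down to (3,3)
Step 10: enter (3,3), '.' pass, move down to (4,3)
Step 11: enter (4,3), '.' pass, move down to (5,3)
Step 12: enter (5,3), '.' pass, move down to (6,3)
Step 13: at (6,3) — EXIT via bottom edge, pos 3
Path length (cell visits): 13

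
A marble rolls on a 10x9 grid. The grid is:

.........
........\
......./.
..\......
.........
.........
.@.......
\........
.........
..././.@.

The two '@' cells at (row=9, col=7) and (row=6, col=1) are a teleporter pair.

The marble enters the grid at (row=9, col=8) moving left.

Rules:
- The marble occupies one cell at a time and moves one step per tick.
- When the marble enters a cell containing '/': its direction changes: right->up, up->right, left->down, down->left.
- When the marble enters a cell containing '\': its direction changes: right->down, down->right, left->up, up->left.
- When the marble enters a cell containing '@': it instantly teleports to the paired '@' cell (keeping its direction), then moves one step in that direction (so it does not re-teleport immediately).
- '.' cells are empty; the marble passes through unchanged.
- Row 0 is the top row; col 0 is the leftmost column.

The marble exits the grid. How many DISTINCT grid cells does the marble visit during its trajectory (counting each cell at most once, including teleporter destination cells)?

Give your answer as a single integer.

Answer: 4

Derivation:
Step 1: enter (9,8), '.' pass, move left to (9,7)
Step 2: enter (9,7), '@' teleport (9,7)->(6,1), also enter (6,1), move left to (6,0)
Step 3: enter (6,0), '.' pass, move left to (6,-1)
Step 4: at (6,-1) — EXIT via left edge, pos 6
Distinct cells visited: 4 (path length 4)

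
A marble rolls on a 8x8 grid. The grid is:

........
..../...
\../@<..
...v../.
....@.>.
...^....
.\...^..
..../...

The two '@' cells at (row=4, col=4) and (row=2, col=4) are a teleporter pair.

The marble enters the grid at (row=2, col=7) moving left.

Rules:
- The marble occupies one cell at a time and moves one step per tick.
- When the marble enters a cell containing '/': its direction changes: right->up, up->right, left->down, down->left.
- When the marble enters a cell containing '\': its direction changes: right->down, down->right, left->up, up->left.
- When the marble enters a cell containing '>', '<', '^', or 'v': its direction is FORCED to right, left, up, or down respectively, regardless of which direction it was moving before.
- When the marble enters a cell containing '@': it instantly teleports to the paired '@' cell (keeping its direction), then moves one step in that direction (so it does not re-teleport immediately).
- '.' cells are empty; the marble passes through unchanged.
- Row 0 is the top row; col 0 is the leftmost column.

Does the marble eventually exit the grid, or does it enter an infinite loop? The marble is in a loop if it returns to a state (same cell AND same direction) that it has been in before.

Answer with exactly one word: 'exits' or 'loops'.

Step 1: enter (2,7), '.' pass, move left to (2,6)
Step 2: enter (2,6), '.' pass, move left to (2,5)
Step 3: enter (2,5), '<' forces left->left, move left to (2,4)
Step 4: enter (2,4), '@' teleport (2,4)->(4,4), also enter (4,4), move left to (4,3)
Step 5: enter (4,3), '.' pass, move left to (4,2)
Step 6: enter (4,2), '.' pass, move left to (4,1)
Step 7: enter (4,1), '.' pass, move left to (4,0)
Step 8: enter (4,0), '.' pass, move left to (4,-1)
Step 9: at (4,-1) — EXIT via left edge, pos 4

Answer: exits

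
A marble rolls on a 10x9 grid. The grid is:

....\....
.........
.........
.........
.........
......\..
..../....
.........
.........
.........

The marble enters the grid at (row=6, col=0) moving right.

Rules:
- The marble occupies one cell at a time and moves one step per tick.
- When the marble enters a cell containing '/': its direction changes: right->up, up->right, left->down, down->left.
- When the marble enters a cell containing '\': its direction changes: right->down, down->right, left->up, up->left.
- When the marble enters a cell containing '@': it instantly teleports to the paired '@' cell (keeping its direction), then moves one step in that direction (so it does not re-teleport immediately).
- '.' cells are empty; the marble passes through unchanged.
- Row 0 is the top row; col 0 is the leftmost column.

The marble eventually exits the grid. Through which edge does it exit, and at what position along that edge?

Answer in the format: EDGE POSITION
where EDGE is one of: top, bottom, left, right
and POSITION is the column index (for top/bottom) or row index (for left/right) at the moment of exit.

Step 1: enter (6,0), '.' pass, move right to (6,1)
Step 2: enter (6,1), '.' pass, move right to (6,2)
Step 3: enter (6,2), '.' pass, move right to (6,3)
Step 4: enter (6,3), '.' pass, move right to (6,4)
Step 5: enter (6,4), '/' deflects right->up, move up to (5,4)
Step 6: enter (5,4), '.' pass, move up to (4,4)
Step 7: enter (4,4), '.' pass, move up to (3,4)
Step 8: enter (3,4), '.' pass, move up to (2,4)
Step 9: enter (2,4), '.' pass, move up to (1,4)
Step 10: enter (1,4), '.' pass, move up to (0,4)
Step 11: enter (0,4), '\' deflects up->left, move left to (0,3)
Step 12: enter (0,3), '.' pass, move left to (0,2)
Step 13: enter (0,2), '.' pass, move left to (0,1)
Step 14: enter (0,1), '.' pass, move left to (0,0)
Step 15: enter (0,0), '.' pass, move left to (0,-1)
Step 16: at (0,-1) — EXIT via left edge, pos 0

Answer: left 0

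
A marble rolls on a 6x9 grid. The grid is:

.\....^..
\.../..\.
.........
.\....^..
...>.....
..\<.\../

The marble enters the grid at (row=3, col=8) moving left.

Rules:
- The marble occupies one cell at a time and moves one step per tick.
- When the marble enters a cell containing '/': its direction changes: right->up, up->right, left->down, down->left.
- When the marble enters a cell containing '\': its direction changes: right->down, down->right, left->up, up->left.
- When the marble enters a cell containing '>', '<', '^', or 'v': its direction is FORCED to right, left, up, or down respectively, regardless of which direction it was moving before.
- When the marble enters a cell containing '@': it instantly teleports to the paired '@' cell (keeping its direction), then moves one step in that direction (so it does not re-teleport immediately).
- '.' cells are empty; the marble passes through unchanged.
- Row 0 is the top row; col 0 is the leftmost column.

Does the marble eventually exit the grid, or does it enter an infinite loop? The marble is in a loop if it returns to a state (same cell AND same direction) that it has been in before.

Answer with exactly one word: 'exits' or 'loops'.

Answer: exits

Derivation:
Step 1: enter (3,8), '.' pass, move left to (3,7)
Step 2: enter (3,7), '.' pass, move left to (3,6)
Step 3: enter (3,6), '^' forces left->up, move up to (2,6)
Step 4: enter (2,6), '.' pass, move up to (1,6)
Step 5: enter (1,6), '.' pass, move up to (0,6)
Step 6: enter (0,6), '^' forces up->up, move up to (-1,6)
Step 7: at (-1,6) — EXIT via top edge, pos 6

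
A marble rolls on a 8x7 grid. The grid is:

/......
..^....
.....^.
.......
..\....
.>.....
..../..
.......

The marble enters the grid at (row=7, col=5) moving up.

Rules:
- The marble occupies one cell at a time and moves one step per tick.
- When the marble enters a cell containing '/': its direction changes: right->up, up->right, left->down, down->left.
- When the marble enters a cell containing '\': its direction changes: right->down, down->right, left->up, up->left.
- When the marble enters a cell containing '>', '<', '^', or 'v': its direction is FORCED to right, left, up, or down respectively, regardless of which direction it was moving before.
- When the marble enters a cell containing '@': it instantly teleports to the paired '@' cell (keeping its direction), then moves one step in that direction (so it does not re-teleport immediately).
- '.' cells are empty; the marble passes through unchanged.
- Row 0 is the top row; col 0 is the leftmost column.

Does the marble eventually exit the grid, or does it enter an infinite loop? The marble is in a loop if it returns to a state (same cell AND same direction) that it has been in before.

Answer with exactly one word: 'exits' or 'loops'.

Step 1: enter (7,5), '.' pass, move up to (6,5)
Step 2: enter (6,5), '.' pass, move up to (5,5)
Step 3: enter (5,5), '.' pass, move up to (4,5)
Step 4: enter (4,5), '.' pass, move up to (3,5)
Step 5: enter (3,5), '.' pass, move up to (2,5)
Step 6: enter (2,5), '^' forces up->up, move up to (1,5)
Step 7: enter (1,5), '.' pass, move up to (0,5)
Step 8: enter (0,5), '.' pass, move up to (-1,5)
Step 9: at (-1,5) — EXIT via top edge, pos 5

Answer: exits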